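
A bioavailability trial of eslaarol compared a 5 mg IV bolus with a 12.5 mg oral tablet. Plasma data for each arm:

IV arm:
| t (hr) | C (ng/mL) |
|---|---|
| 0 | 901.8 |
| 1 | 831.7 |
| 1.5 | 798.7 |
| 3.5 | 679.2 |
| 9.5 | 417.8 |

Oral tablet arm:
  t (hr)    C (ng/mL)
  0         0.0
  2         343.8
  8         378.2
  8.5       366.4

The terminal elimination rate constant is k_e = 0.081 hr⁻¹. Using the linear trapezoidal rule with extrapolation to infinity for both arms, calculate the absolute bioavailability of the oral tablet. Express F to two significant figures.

Trapezoidal AUC_0→9.5 (IV):
  [0→1]: (901.8+831.7)/2 × 1 = 866.75
  [1→1.5]: (831.7+798.7)/2 × 0.5 = 407.6
  [1.5→3.5]: (798.7+679.2)/2 × 2 = 1477.9
  [3.5→9.5]: (679.2+417.8)/2 × 6 = 3291.0
  Sum = 6043.25 ng/mL·hr
IV tail: 417.8/0.081 = 5158.025; AUC_iv,0→∞ = 6043.25 + 5158.025 = 11201.275 ng/mL·hr
Trapezoidal AUC_0→8.5 (oral tablet):
  [0→2]: (0.0+343.8)/2 × 2 = 343.8
  [2→8]: (343.8+378.2)/2 × 6 = 2166.0
  [8→8.5]: (378.2+366.4)/2 × 0.5 = 186.15
  Sum = 2695.95 ng/mL·hr
oral tablet tail: 366.4/0.081 = 4523.457; AUC_ev,0→∞ = 2695.95 + 4523.457 = 7219.407 ng/mL·hr
F = (AUC_ev/D_ev)/(AUC_iv/D_iv) = (7219.407/12.5)/(11201.275/5) = 577.55256/2240.255 = 0.2578

F = 0.26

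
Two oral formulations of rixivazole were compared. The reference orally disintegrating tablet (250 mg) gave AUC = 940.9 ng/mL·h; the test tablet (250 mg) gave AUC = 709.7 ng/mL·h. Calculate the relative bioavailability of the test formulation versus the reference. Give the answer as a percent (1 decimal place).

F_rel = (AUC_test/D_test) / (AUC_ref/D_ref)
      = (709.7/250) / (940.9/250)
      = 2.8388 / 3.7636 = 0.7543 = 75.43%

F_rel = 75.4%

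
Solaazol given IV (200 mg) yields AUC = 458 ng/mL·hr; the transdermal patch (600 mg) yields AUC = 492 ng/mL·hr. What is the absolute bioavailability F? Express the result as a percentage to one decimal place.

F = 35.8%

F = (AUC_ev / D_ev) / (AUC_iv / D_iv)
  = (492/600) / (458/200)
  = 0.82 / 2.29 = 0.3581
  = 35.81%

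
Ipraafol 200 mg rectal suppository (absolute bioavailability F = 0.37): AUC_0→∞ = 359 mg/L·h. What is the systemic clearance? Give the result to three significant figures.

CL = 0.206 L/h

CL = F × Dose / AUC_0→∞
   = 0.37 × 200 / 359 = 0.206128 L/h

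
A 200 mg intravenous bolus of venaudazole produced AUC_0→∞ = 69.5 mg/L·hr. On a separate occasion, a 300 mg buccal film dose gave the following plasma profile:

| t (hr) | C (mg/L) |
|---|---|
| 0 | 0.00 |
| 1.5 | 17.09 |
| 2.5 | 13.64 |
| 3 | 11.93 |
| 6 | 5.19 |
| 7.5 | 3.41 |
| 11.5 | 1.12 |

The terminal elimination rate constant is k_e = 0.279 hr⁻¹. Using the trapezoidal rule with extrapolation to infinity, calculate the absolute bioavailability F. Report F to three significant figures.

F = 0.765

Trapezoidal AUC_0→11.5 (buccal film):
  [0→1.5]: (0.00+17.09)/2 × 1.5 = 12.8175
  [1.5→2.5]: (17.09+13.64)/2 × 1 = 15.365
  [2.5→3]: (13.64+11.93)/2 × 0.5 = 6.3925
  [3→6]: (11.93+5.19)/2 × 3 = 25.68
  [6→7.5]: (5.19+3.41)/2 × 1.5 = 6.45
  [7.5→11.5]: (3.41+1.12)/2 × 4 = 9.06
  Sum = 75.765 mg/L·hr
Tail: C_last/k_e = 1.12/0.279 = 4.014
AUC_0→∞ (buccal film) = 75.765 + 4.014 = 79.779 mg/L·hr
F = (AUC_ev/D_ev)/(AUC_iv/D_iv) = (79.779/300)/(69.5/200) = 0.26593/0.3475 = 0.7653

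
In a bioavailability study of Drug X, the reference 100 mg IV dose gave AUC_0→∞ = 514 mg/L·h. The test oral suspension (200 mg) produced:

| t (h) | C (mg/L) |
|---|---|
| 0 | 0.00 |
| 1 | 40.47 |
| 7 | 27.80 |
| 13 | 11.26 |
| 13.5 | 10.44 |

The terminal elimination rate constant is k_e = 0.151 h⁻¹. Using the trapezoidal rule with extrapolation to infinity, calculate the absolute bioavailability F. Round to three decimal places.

Trapezoidal AUC_0→13.5 (oral suspension):
  [0→1]: (0.00+40.47)/2 × 1 = 20.235
  [1→7]: (40.47+27.80)/2 × 6 = 204.81
  [7→13]: (27.80+11.26)/2 × 6 = 117.18
  [13→13.5]: (11.26+10.44)/2 × 0.5 = 5.425
  Sum = 347.65 mg/L·h
Tail: C_last/k_e = 10.44/0.151 = 69.139
AUC_0→∞ (oral suspension) = 347.65 + 69.139 = 416.789 mg/L·h
F = (AUC_ev/D_ev)/(AUC_iv/D_iv) = (416.789/200)/(514/100) = 2.083945/5.14 = 0.4054

F = 0.405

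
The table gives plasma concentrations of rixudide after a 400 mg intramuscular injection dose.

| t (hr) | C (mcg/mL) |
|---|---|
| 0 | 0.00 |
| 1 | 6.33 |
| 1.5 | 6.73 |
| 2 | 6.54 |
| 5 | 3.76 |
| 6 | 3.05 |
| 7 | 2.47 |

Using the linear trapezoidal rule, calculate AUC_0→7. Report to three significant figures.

Trapezoidal AUC_0→7:
  [0→1]: (0.00+6.33)/2 × 1 = 3.165
  [1→1.5]: (6.33+6.73)/2 × 0.5 = 3.265
  [1.5→2]: (6.73+6.54)/2 × 0.5 = 3.3175
  [2→5]: (6.54+3.76)/2 × 3 = 15.45
  [5→6]: (3.76+3.05)/2 × 1 = 3.405
  [6→7]: (3.05+2.47)/2 × 1 = 2.76
  Sum = 31.3625 mcg/mL·hr

AUC = 31.4 mcg/mL·hr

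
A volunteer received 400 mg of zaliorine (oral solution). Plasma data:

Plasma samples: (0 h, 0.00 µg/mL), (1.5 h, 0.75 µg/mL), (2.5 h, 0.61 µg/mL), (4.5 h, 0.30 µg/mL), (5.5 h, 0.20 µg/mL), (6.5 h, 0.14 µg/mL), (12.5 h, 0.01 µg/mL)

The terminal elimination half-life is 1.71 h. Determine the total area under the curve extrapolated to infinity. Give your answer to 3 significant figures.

AUC = 3.05 µg/mL·h

Trapezoidal AUC_0→12.5:
  [0→1.5]: (0.00+0.75)/2 × 1.5 = 0.5625
  [1.5→2.5]: (0.75+0.61)/2 × 1 = 0.68
  [2.5→4.5]: (0.61+0.30)/2 × 2 = 0.91
  [4.5→5.5]: (0.30+0.20)/2 × 1 = 0.25
  [5.5→6.5]: (0.20+0.14)/2 × 1 = 0.17
  [6.5→12.5]: (0.14+0.01)/2 × 6 = 0.45
  Sum = 3.0225 µg/mL·h
k_e = ln2 / t½ = 0.693147 / 1.71 = 0.4053 h^-1
Extrapolated tail: C_last / k_e = 0.01 / 0.4053 = 0.025
AUC_0→∞ = 3.0225 + 0.025 = 3.0475 µg/mL·h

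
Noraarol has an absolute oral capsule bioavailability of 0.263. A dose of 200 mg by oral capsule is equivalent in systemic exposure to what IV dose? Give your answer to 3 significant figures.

Systemic exposure from an extravascular dose = F × D_ev, so the equivalent IV dose is F × D_ev.
D_iv = F × D_ev = 0.263 × 200 = 52.6 mg

D_iv = 52.6 mg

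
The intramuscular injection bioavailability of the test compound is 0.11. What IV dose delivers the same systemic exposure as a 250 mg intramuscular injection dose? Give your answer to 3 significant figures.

D_iv = 27.5 mg

Systemic exposure from an extravascular dose = F × D_ev, so the equivalent IV dose is F × D_ev.
D_iv = F × D_ev = 0.11 × 250 = 27.5 mg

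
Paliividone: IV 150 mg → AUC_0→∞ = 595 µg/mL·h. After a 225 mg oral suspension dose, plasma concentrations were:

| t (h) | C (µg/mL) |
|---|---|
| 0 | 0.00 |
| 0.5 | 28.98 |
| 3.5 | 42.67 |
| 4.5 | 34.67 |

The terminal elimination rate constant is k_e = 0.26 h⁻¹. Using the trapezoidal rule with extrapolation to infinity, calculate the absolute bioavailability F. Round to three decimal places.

Trapezoidal AUC_0→4.5 (oral suspension):
  [0→0.5]: (0.00+28.98)/2 × 0.5 = 7.245
  [0.5→3.5]: (28.98+42.67)/2 × 3 = 107.475
  [3.5→4.5]: (42.67+34.67)/2 × 1 = 38.67
  Sum = 153.39 µg/mL·h
Tail: C_last/k_e = 34.67/0.26 = 133.346
AUC_0→∞ (oral suspension) = 153.39 + 133.346 = 286.736 µg/mL·h
F = (AUC_ev/D_ev)/(AUC_iv/D_iv) = (286.736/225)/(595/150) = 1.27438/3.96667 = 0.3213

F = 0.321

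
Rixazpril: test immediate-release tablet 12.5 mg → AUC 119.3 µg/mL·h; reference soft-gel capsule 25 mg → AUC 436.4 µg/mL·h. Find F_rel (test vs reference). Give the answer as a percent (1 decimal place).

F_rel = (AUC_test/D_test) / (AUC_ref/D_ref)
      = (119.3/12.5) / (436.4/25)
      = 9.544 / 17.456 = 0.5467 = 54.67%

F_rel = 54.7%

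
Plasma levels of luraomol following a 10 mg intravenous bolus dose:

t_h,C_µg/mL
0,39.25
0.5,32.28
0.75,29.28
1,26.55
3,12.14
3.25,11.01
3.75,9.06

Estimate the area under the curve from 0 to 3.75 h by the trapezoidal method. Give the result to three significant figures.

AUC = 79.2 µg/mL·h

Trapezoidal AUC_0→3.75:
  [0→0.5]: (39.25+32.28)/2 × 0.5 = 17.8825
  [0.5→0.75]: (32.28+29.28)/2 × 0.25 = 7.695
  [0.75→1]: (29.28+26.55)/2 × 0.25 = 6.97875
  [1→3]: (26.55+12.14)/2 × 2 = 38.69
  [3→3.25]: (12.14+11.01)/2 × 0.25 = 2.89375
  [3.25→3.75]: (11.01+9.06)/2 × 0.5 = 5.0175
  Sum = 79.1575 µg/mL·h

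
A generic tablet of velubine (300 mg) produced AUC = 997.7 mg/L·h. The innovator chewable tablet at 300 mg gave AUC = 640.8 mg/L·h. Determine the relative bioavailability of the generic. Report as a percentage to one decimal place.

F_rel = 155.7%

F_rel = (AUC_test/D_test) / (AUC_ref/D_ref)
      = (997.7/300) / (640.8/300)
      = 3.32567 / 2.136 = 1.5570 = 155.70%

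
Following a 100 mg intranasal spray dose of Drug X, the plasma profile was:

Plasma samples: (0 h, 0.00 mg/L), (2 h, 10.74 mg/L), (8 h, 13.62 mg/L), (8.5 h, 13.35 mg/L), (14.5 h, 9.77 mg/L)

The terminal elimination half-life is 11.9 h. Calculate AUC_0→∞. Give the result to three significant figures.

Trapezoidal AUC_0→14.5:
  [0→2]: (0.00+10.74)/2 × 2 = 10.74
  [2→8]: (10.74+13.62)/2 × 6 = 73.08
  [8→8.5]: (13.62+13.35)/2 × 0.5 = 6.7425
  [8.5→14.5]: (13.35+9.77)/2 × 6 = 69.36
  Sum = 159.9225 mg/L·h
k_e = ln2 / t½ = 0.693147 / 11.9 = 0.0582 h^-1
Extrapolated tail: C_last / k_e = 9.77 / 0.0582 = 167.869
AUC_0→∞ = 159.9225 + 167.869 = 327.7915 mg/L·h

AUC = 328 mg/L·h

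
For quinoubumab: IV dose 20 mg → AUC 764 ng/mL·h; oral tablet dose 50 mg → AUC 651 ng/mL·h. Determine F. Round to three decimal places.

F = (AUC_ev / D_ev) / (AUC_iv / D_iv)
  = (651/50) / (764/20)
  = 13.02 / 38.2 = 0.3408

F = 0.341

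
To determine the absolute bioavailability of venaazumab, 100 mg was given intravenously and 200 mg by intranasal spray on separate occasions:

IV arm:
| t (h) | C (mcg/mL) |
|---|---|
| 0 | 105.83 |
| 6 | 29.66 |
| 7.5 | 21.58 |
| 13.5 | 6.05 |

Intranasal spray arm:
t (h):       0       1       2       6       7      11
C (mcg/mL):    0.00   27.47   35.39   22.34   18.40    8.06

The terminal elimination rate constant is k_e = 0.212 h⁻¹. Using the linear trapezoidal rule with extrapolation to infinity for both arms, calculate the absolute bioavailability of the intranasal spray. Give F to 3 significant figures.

F = 0.244

Trapezoidal AUC_0→13.5 (IV):
  [0→6]: (105.83+29.66)/2 × 6 = 406.47
  [6→7.5]: (29.66+21.58)/2 × 1.5 = 38.43
  [7.5→13.5]: (21.58+6.05)/2 × 6 = 82.89
  Sum = 527.79 mcg/mL·h
IV tail: 6.05/0.212 = 28.538; AUC_iv,0→∞ = 527.79 + 28.538 = 556.328 mcg/mL·h
Trapezoidal AUC_0→11 (intranasal spray):
  [0→1]: (0.00+27.47)/2 × 1 = 13.735
  [1→2]: (27.47+35.39)/2 × 1 = 31.43
  [2→6]: (35.39+22.34)/2 × 4 = 115.46
  [6→7]: (22.34+18.40)/2 × 1 = 20.37
  [7→11]: (18.40+8.06)/2 × 4 = 52.92
  Sum = 233.915 mcg/mL·h
intranasal spray tail: 8.06/0.212 = 38.019; AUC_ev,0→∞ = 233.915 + 38.019 = 271.934 mcg/mL·h
F = (AUC_ev/D_ev)/(AUC_iv/D_iv) = (271.934/200)/(556.328/100) = 1.35967/5.56328 = 0.2444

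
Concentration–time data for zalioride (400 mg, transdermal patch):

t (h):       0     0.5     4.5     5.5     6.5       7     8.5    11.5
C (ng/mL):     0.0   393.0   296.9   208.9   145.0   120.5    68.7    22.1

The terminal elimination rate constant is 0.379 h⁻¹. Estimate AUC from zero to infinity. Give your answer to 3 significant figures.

Trapezoidal AUC_0→11.5:
  [0→0.5]: (0.0+393.0)/2 × 0.5 = 98.25
  [0.5→4.5]: (393.0+296.9)/2 × 4 = 1379.8
  [4.5→5.5]: (296.9+208.9)/2 × 1 = 252.9
  [5.5→6.5]: (208.9+145.0)/2 × 1 = 176.95
  [6.5→7]: (145.0+120.5)/2 × 0.5 = 66.375
  [7→8.5]: (120.5+68.7)/2 × 1.5 = 141.9
  [8.5→11.5]: (68.7+22.1)/2 × 3 = 136.2
  Sum = 2252.375 ng/mL·h
Extrapolated tail: C_last / k_e = 22.1 / 0.379 = 58.311
AUC_0→∞ = 2252.375 + 58.311 = 2310.686 ng/mL·h

AUC = 2310 ng/mL·h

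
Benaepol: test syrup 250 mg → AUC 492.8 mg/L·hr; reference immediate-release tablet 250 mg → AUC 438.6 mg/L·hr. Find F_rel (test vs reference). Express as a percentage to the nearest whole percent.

F_rel = (AUC_test/D_test) / (AUC_ref/D_ref)
      = (492.8/250) / (438.6/250)
      = 1.9712 / 1.7544 = 1.1236 = 112.36%

F_rel = 112%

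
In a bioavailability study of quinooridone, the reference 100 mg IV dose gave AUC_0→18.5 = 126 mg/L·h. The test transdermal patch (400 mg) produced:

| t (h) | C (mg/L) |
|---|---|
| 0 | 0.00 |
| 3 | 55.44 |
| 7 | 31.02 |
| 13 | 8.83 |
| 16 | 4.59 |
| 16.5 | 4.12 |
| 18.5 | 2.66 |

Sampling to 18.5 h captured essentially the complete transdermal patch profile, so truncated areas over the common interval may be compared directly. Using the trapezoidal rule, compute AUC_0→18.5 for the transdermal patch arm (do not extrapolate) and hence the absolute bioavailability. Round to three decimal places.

F = 0.803

Trapezoidal AUC_0→18.5 (transdermal patch):
  [0→3]: (0.00+55.44)/2 × 3 = 83.16
  [3→7]: (55.44+31.02)/2 × 4 = 172.92
  [7→13]: (31.02+8.83)/2 × 6 = 119.55
  [13→16]: (8.83+4.59)/2 × 3 = 20.13
  [16→16.5]: (4.59+4.12)/2 × 0.5 = 2.1775
  [16.5→18.5]: (4.12+2.66)/2 × 2 = 6.78
  Sum = 404.7175 mg/L·h
F = (AUC_ev/D_ev)/(AUC_iv/D_iv) = (404.7175/400)/(126/100) = 1.01179/1.26 = 0.8030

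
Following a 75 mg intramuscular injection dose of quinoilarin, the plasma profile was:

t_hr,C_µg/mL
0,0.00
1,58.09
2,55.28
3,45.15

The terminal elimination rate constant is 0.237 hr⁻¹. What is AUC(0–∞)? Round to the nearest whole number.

Trapezoidal AUC_0→3:
  [0→1]: (0.00+58.09)/2 × 1 = 29.045
  [1→2]: (58.09+55.28)/2 × 1 = 56.685
  [2→3]: (55.28+45.15)/2 × 1 = 50.215
  Sum = 135.945 µg/mL·hr
Extrapolated tail: C_last / k_e = 45.15 / 0.237 = 190.506
AUC_0→∞ = 135.945 + 190.506 = 326.451 µg/mL·hr

AUC = 326 µg/mL·hr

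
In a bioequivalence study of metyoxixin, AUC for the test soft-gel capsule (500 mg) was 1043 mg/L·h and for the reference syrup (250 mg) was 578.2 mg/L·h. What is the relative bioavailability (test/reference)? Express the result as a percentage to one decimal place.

F_rel = (AUC_test/D_test) / (AUC_ref/D_ref)
      = (1043/500) / (578.2/250)
      = 2.086 / 2.3128 = 0.9019 = 90.19%

F_rel = 90.2%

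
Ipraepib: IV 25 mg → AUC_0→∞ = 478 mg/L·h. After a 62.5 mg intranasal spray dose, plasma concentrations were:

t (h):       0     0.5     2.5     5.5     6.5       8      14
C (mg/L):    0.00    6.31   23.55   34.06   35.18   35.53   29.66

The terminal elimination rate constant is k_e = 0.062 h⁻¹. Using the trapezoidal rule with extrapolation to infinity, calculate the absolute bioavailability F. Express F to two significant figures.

Trapezoidal AUC_0→14 (intranasal spray):
  [0→0.5]: (0.00+6.31)/2 × 0.5 = 1.5775
  [0.5→2.5]: (6.31+23.55)/2 × 2 = 29.86
  [2.5→5.5]: (23.55+34.06)/2 × 3 = 86.415
  [5.5→6.5]: (34.06+35.18)/2 × 1 = 34.62
  [6.5→8]: (35.18+35.53)/2 × 1.5 = 53.0325
  [8→14]: (35.53+29.66)/2 × 6 = 195.57
  Sum = 401.075 mg/L·h
Tail: C_last/k_e = 29.66/0.062 = 478.387
AUC_0→∞ (intranasal spray) = 401.075 + 478.387 = 879.462 mg/L·h
F = (AUC_ev/D_ev)/(AUC_iv/D_iv) = (879.462/62.5)/(478/25) = 14.071392/19.12 = 0.7360

F = 0.74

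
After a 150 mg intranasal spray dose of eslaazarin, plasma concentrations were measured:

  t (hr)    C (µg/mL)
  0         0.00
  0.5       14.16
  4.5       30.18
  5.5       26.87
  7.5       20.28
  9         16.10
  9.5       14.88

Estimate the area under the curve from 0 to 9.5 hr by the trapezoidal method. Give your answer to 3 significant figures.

AUC = 203 µg/mL·hr

Trapezoidal AUC_0→9.5:
  [0→0.5]: (0.00+14.16)/2 × 0.5 = 3.54
  [0.5→4.5]: (14.16+30.18)/2 × 4 = 88.68
  [4.5→5.5]: (30.18+26.87)/2 × 1 = 28.525
  [5.5→7.5]: (26.87+20.28)/2 × 2 = 47.15
  [7.5→9]: (20.28+16.10)/2 × 1.5 = 27.285
  [9→9.5]: (16.10+14.88)/2 × 0.5 = 7.745
  Sum = 202.925 µg/mL·hr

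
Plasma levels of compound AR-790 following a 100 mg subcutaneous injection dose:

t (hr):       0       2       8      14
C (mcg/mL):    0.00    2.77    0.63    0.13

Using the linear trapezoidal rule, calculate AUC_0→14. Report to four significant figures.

AUC = 15.25 mcg/mL·hr

Trapezoidal AUC_0→14:
  [0→2]: (0.00+2.77)/2 × 2 = 2.77
  [2→8]: (2.77+0.63)/2 × 6 = 10.2
  [8→14]: (0.63+0.13)/2 × 6 = 2.28
  Sum = 15.25 mcg/mL·hr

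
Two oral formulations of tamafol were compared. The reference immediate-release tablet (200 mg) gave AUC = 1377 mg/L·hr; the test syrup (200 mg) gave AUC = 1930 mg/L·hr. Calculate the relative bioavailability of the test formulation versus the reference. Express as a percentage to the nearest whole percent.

F_rel = 140%

F_rel = (AUC_test/D_test) / (AUC_ref/D_ref)
      = (1930/200) / (1377/200)
      = 9.65 / 6.885 = 1.4016 = 140.16%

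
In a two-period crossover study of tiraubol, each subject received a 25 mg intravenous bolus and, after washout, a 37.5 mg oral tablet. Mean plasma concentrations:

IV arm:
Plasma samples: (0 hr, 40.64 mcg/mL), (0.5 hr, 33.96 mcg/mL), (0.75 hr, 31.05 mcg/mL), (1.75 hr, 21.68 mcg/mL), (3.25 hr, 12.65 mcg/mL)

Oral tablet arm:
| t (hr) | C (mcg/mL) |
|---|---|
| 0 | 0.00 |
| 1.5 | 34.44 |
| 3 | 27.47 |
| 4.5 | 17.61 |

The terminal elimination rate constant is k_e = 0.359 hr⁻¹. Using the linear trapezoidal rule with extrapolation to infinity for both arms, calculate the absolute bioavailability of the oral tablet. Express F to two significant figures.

Trapezoidal AUC_0→3.25 (IV):
  [0→0.5]: (40.64+33.96)/2 × 0.5 = 18.65
  [0.5→0.75]: (33.96+31.05)/2 × 0.25 = 8.12625
  [0.75→1.75]: (31.05+21.68)/2 × 1 = 26.365
  [1.75→3.25]: (21.68+12.65)/2 × 1.5 = 25.7475
  Sum = 78.88875 mcg/mL·hr
IV tail: 12.65/0.359 = 35.237; AUC_iv,0→∞ = 78.88875 + 35.237 = 114.12575 mcg/mL·hr
Trapezoidal AUC_0→4.5 (oral tablet):
  [0→1.5]: (0.00+34.44)/2 × 1.5 = 25.83
  [1.5→3]: (34.44+27.47)/2 × 1.5 = 46.4325
  [3→4.5]: (27.47+17.61)/2 × 1.5 = 33.81
  Sum = 106.0725 mcg/mL·hr
oral tablet tail: 17.61/0.359 = 49.053; AUC_ev,0→∞ = 106.0725 + 49.053 = 155.1255 mcg/mL·hr
F = (AUC_ev/D_ev)/(AUC_iv/D_iv) = (155.1255/37.5)/(114.12575/25) = 4.13668/4.56503 = 0.9062

F = 0.91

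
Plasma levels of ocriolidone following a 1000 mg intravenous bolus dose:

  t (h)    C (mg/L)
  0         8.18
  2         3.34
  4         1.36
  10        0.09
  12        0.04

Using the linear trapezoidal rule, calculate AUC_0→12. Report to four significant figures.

Trapezoidal AUC_0→12:
  [0→2]: (8.18+3.34)/2 × 2 = 11.52
  [2→4]: (3.34+1.36)/2 × 2 = 4.7
  [4→10]: (1.36+0.09)/2 × 6 = 4.35
  [10→12]: (0.09+0.04)/2 × 2 = 0.13
  Sum = 20.7 mg/L·h

AUC = 20.70 mg/L·h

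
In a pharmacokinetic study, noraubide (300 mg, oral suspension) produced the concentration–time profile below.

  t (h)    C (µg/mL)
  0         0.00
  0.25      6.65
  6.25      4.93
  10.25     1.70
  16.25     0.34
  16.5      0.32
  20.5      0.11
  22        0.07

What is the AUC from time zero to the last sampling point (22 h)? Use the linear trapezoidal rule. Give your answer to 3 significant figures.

AUC = 56.0 µg/mL·h

Trapezoidal AUC_0→22:
  [0→0.25]: (0.00+6.65)/2 × 0.25 = 0.83125
  [0.25→6.25]: (6.65+4.93)/2 × 6 = 34.74
  [6.25→10.25]: (4.93+1.70)/2 × 4 = 13.26
  [10.25→16.25]: (1.70+0.34)/2 × 6 = 6.12
  [16.25→16.5]: (0.34+0.32)/2 × 0.25 = 0.0825
  [16.5→20.5]: (0.32+0.11)/2 × 4 = 0.86
  [20.5→22]: (0.11+0.07)/2 × 1.5 = 0.135
  Sum = 56.02875 µg/mL·h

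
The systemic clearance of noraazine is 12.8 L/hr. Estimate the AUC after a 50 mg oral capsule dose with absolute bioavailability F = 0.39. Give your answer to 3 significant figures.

AUC = 1.52 mg/L·hr

AUC_0→∞ = F × Dose / CL
        = 0.39 × 50 / 12.8 = 1.5234375 mg/L·hr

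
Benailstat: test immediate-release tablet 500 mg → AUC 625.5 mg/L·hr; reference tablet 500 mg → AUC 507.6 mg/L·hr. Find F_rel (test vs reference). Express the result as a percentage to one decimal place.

F_rel = (AUC_test/D_test) / (AUC_ref/D_ref)
      = (625.5/500) / (507.6/500)
      = 1.251 / 1.0152 = 1.2323 = 123.23%

F_rel = 123.2%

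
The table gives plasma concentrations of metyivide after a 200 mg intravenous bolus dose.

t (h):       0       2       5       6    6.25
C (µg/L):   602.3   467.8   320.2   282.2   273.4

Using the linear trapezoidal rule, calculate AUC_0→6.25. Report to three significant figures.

Trapezoidal AUC_0→6.25:
  [0→2]: (602.3+467.8)/2 × 2 = 1070.1
  [2→5]: (467.8+320.2)/2 × 3 = 1182.0
  [5→6]: (320.2+282.2)/2 × 1 = 301.2
  [6→6.25]: (282.2+273.4)/2 × 0.25 = 69.45
  Sum = 2622.75 µg/L·h

AUC = 2620 µg/L·h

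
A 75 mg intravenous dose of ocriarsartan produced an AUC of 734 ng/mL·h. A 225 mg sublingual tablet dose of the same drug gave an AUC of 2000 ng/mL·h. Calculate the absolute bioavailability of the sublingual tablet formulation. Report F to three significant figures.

F = 0.908

F = (AUC_ev / D_ev) / (AUC_iv / D_iv)
  = (2000/225) / (734/75)
  = 8.88889 / 9.78667 = 0.9083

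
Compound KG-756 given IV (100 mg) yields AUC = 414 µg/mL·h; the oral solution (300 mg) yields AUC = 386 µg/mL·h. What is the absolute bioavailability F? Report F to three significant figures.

F = (AUC_ev / D_ev) / (AUC_iv / D_iv)
  = (386/300) / (414/100)
  = 1.28667 / 4.14 = 0.3108

F = 0.311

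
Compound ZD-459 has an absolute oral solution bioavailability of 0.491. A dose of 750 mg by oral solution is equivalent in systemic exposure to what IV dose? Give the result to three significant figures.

D_iv = 368 mg

Systemic exposure from an extravascular dose = F × D_ev, so the equivalent IV dose is F × D_ev.
D_iv = F × D_ev = 0.491 × 750 = 368.25 mg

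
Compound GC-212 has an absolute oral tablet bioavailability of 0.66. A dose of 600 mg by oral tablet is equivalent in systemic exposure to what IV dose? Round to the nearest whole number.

D_iv = 396 mg

Systemic exposure from an extravascular dose = F × D_ev, so the equivalent IV dose is F × D_ev.
D_iv = F × D_ev = 0.66 × 600 = 396 mg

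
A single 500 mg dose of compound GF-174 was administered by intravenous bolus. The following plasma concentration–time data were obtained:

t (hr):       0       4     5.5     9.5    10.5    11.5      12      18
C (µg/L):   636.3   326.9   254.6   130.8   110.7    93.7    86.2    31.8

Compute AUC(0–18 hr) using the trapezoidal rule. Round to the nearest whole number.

Trapezoidal AUC_0→18:
  [0→4]: (636.3+326.9)/2 × 4 = 1926.4
  [4→5.5]: (326.9+254.6)/2 × 1.5 = 436.125
  [5.5→9.5]: (254.6+130.8)/2 × 4 = 770.8
  [9.5→10.5]: (130.8+110.7)/2 × 1 = 120.75
  [10.5→11.5]: (110.7+93.7)/2 × 1 = 102.2
  [11.5→12]: (93.7+86.2)/2 × 0.5 = 44.975
  [12→18]: (86.2+31.8)/2 × 6 = 354.0
  Sum = 3755.25 µg/L·hr

AUC = 3755 µg/L·hr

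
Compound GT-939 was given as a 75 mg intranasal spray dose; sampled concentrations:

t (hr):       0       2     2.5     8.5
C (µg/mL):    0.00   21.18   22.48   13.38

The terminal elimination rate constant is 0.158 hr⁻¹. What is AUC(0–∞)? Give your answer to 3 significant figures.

Trapezoidal AUC_0→8.5:
  [0→2]: (0.00+21.18)/2 × 2 = 21.18
  [2→2.5]: (21.18+22.48)/2 × 0.5 = 10.915
  [2.5→8.5]: (22.48+13.38)/2 × 6 = 107.58
  Sum = 139.675 µg/mL·hr
Extrapolated tail: C_last / k_e = 13.38 / 0.158 = 84.684
AUC_0→∞ = 139.675 + 84.684 = 224.359 µg/mL·hr

AUC = 224 µg/mL·hr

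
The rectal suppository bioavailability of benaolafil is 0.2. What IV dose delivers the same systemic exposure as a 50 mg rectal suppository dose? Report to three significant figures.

D_iv = 10.0 mg

Systemic exposure from an extravascular dose = F × D_ev, so the equivalent IV dose is F × D_ev.
D_iv = F × D_ev = 0.2 × 50 = 10 mg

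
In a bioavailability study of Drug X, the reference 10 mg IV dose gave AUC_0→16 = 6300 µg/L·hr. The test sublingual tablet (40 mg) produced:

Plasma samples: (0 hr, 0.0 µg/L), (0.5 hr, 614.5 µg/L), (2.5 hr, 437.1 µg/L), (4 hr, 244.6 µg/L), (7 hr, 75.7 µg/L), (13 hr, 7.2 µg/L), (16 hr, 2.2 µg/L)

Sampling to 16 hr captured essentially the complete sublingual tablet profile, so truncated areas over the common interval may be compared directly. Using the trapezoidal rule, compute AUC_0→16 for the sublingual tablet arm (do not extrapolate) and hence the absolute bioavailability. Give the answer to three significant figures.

F = 0.0976

Trapezoidal AUC_0→16 (sublingual tablet):
  [0→0.5]: (0.0+614.5)/2 × 0.5 = 153.625
  [0.5→2.5]: (614.5+437.1)/2 × 2 = 1051.6
  [2.5→4]: (437.1+244.6)/2 × 1.5 = 511.275
  [4→7]: (244.6+75.7)/2 × 3 = 480.45
  [7→13]: (75.7+7.2)/2 × 6 = 248.7
  [13→16]: (7.2+2.2)/2 × 3 = 14.1
  Sum = 2459.75 µg/L·hr
F = (AUC_ev/D_ev)/(AUC_iv/D_iv) = (2459.75/40)/(6300/10) = 61.49375/630 = 0.0976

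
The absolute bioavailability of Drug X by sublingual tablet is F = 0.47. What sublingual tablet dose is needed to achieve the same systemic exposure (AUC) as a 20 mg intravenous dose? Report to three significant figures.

D_sublingual = 42.6 mg

For equal systemic exposure: F × D_ev = D_iv
D_ev = D_iv / F = 20 / 0.47 = 42.5532 mg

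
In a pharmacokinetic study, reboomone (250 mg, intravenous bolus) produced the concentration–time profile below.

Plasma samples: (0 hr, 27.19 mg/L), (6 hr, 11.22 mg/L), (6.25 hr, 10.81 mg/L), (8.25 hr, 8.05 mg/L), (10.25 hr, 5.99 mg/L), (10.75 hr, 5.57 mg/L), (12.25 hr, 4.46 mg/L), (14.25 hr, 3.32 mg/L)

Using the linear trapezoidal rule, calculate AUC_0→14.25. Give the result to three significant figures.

AUC = 169 mg/L·hr

Trapezoidal AUC_0→14.25:
  [0→6]: (27.19+11.22)/2 × 6 = 115.23
  [6→6.25]: (11.22+10.81)/2 × 0.25 = 2.75375
  [6.25→8.25]: (10.81+8.05)/2 × 2 = 18.86
  [8.25→10.25]: (8.05+5.99)/2 × 2 = 14.04
  [10.25→10.75]: (5.99+5.57)/2 × 0.5 = 2.89
  [10.75→12.25]: (5.57+4.46)/2 × 1.5 = 7.5225
  [12.25→14.25]: (4.46+3.32)/2 × 2 = 7.78
  Sum = 169.07625 mg/L·hr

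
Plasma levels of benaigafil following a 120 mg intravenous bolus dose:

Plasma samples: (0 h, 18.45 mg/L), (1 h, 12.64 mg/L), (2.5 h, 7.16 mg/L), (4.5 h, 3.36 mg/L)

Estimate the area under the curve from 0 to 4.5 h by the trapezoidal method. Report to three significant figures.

Trapezoidal AUC_0→4.5:
  [0→1]: (18.45+12.64)/2 × 1 = 15.545
  [1→2.5]: (12.64+7.16)/2 × 1.5 = 14.85
  [2.5→4.5]: (7.16+3.36)/2 × 2 = 10.52
  Sum = 40.915 mg/L·h

AUC = 40.9 mg/L·h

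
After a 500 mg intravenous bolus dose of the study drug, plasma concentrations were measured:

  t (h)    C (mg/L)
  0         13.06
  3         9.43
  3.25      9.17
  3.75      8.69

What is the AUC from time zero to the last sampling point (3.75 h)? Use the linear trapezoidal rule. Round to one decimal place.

Trapezoidal AUC_0→3.75:
  [0→3]: (13.06+9.43)/2 × 3 = 33.735
  [3→3.25]: (9.43+9.17)/2 × 0.25 = 2.325
  [3.25→3.75]: (9.17+8.69)/2 × 0.5 = 4.465
  Sum = 40.525 mg/L·h

AUC = 40.5 mg/L·h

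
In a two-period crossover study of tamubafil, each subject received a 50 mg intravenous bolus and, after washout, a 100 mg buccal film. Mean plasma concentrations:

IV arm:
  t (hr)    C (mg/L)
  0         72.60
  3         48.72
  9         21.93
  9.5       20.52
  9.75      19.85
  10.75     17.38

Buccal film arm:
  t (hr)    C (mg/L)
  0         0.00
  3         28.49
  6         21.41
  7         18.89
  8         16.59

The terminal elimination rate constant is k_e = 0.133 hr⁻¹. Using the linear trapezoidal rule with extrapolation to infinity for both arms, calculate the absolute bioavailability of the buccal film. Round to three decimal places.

Trapezoidal AUC_0→10.75 (IV):
  [0→3]: (72.60+48.72)/2 × 3 = 181.98
  [3→9]: (48.72+21.93)/2 × 6 = 211.95
  [9→9.5]: (21.93+20.52)/2 × 0.5 = 10.6125
  [9.5→9.75]: (20.52+19.85)/2 × 0.25 = 5.04625
  [9.75→10.75]: (19.85+17.38)/2 × 1 = 18.615
  Sum = 428.20375 mg/L·hr
IV tail: 17.38/0.133 = 130.677; AUC_iv,0→∞ = 428.20375 + 130.677 = 558.88075 mg/L·hr
Trapezoidal AUC_0→8 (buccal film):
  [0→3]: (0.00+28.49)/2 × 3 = 42.735
  [3→6]: (28.49+21.41)/2 × 3 = 74.85
  [6→7]: (21.41+18.89)/2 × 1 = 20.15
  [7→8]: (18.89+16.59)/2 × 1 = 17.74
  Sum = 155.475 mg/L·hr
buccal film tail: 16.59/0.133 = 124.737; AUC_ev,0→∞ = 155.475 + 124.737 = 280.212 mg/L·hr
F = (AUC_ev/D_ev)/(AUC_iv/D_iv) = (280.212/100)/(558.88075/50) = 2.80212/11.177615 = 0.2507

F = 0.251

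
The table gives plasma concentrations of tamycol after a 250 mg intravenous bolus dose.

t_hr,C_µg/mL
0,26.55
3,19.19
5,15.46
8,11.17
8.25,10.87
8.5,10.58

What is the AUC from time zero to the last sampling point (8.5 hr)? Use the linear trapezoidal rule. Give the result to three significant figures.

AUC = 149 µg/mL·hr

Trapezoidal AUC_0→8.5:
  [0→3]: (26.55+19.19)/2 × 3 = 68.61
  [3→5]: (19.19+15.46)/2 × 2 = 34.65
  [5→8]: (15.46+11.17)/2 × 3 = 39.945
  [8→8.25]: (11.17+10.87)/2 × 0.25 = 2.755
  [8.25→8.5]: (10.87+10.58)/2 × 0.25 = 2.68125
  Sum = 148.64125 µg/mL·hr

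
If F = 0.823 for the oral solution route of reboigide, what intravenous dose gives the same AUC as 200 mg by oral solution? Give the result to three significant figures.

Systemic exposure from an extravascular dose = F × D_ev, so the equivalent IV dose is F × D_ev.
D_iv = F × D_ev = 0.823 × 200 = 164.6 mg

D_iv = 165 mg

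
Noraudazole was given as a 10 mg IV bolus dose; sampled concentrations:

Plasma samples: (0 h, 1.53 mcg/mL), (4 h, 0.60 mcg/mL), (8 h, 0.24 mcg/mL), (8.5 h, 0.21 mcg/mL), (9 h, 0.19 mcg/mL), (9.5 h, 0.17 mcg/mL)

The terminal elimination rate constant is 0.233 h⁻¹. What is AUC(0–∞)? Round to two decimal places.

AUC = 6.97 mcg/mL·h

Trapezoidal AUC_0→9.5:
  [0→4]: (1.53+0.60)/2 × 4 = 4.26
  [4→8]: (0.60+0.24)/2 × 4 = 1.68
  [8→8.5]: (0.24+0.21)/2 × 0.5 = 0.1125
  [8.5→9]: (0.21+0.19)/2 × 0.5 = 0.1
  [9→9.5]: (0.19+0.17)/2 × 0.5 = 0.09
  Sum = 6.2425 mcg/mL·h
Extrapolated tail: C_last / k_e = 0.17 / 0.233 = 0.730
AUC_0→∞ = 6.2425 + 0.730 = 6.9725 mcg/mL·h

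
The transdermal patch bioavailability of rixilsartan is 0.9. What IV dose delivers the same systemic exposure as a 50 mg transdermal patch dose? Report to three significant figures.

D_iv = 45.0 mg

Systemic exposure from an extravascular dose = F × D_ev, so the equivalent IV dose is F × D_ev.
D_iv = F × D_ev = 0.9 × 50 = 45 mg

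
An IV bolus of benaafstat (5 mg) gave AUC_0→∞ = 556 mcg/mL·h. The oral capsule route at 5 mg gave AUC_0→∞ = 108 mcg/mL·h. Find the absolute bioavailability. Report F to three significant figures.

F = 0.194

F = (AUC_ev / D_ev) / (AUC_iv / D_iv)
  = (108/5) / (556/5)
  = 21.6 / 111.2 = 0.1942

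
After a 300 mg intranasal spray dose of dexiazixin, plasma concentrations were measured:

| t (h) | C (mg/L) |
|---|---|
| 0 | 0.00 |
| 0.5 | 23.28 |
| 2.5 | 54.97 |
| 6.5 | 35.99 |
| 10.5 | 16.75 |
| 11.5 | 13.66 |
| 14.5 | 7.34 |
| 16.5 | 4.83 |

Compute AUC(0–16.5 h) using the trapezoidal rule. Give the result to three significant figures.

AUC = 430 mg/L·h

Trapezoidal AUC_0→16.5:
  [0→0.5]: (0.00+23.28)/2 × 0.5 = 5.82
  [0.5→2.5]: (23.28+54.97)/2 × 2 = 78.25
  [2.5→6.5]: (54.97+35.99)/2 × 4 = 181.92
  [6.5→10.5]: (35.99+16.75)/2 × 4 = 105.48
  [10.5→11.5]: (16.75+13.66)/2 × 1 = 15.205
  [11.5→14.5]: (13.66+7.34)/2 × 3 = 31.5
  [14.5→16.5]: (7.34+4.83)/2 × 2 = 12.17
  Sum = 430.345 mg/L·h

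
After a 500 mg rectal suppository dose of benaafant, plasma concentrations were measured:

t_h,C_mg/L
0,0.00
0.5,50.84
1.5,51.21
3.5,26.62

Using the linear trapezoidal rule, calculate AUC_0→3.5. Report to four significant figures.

AUC = 141.6 mg/L·h

Trapezoidal AUC_0→3.5:
  [0→0.5]: (0.00+50.84)/2 × 0.5 = 12.71
  [0.5→1.5]: (50.84+51.21)/2 × 1 = 51.025
  [1.5→3.5]: (51.21+26.62)/2 × 2 = 77.83
  Sum = 141.565 mg/L·h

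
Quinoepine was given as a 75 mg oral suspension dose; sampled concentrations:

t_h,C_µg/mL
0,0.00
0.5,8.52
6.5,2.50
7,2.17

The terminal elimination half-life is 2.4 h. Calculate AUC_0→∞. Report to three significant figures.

AUC = 43.9 µg/mL·h

Trapezoidal AUC_0→7:
  [0→0.5]: (0.00+8.52)/2 × 0.5 = 2.13
  [0.5→6.5]: (8.52+2.50)/2 × 6 = 33.06
  [6.5→7]: (2.50+2.17)/2 × 0.5 = 1.1675
  Sum = 36.3575 µg/mL·h
k_e = ln2 / t½ = 0.693147 / 2.4 = 0.2888 h^-1
Extrapolated tail: C_last / k_e = 2.17 / 0.2888 = 7.514
AUC_0→∞ = 36.3575 + 7.514 = 43.8715 µg/mL·h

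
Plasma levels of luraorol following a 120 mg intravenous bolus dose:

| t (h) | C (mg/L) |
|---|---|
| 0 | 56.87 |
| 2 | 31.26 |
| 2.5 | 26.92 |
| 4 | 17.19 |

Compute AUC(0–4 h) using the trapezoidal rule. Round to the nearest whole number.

Trapezoidal AUC_0→4:
  [0→2]: (56.87+31.26)/2 × 2 = 88.13
  [2→2.5]: (31.26+26.92)/2 × 0.5 = 14.545
  [2.5→4]: (26.92+17.19)/2 × 1.5 = 33.0825
  Sum = 135.7575 mg/L·h

AUC = 136 mg/L·h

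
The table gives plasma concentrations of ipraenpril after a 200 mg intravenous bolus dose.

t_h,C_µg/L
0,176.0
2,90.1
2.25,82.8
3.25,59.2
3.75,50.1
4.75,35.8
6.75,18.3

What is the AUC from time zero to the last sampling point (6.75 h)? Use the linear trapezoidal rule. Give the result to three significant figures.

Trapezoidal AUC_0→6.75:
  [0→2]: (176.0+90.1)/2 × 2 = 266.1
  [2→2.25]: (90.1+82.8)/2 × 0.25 = 21.6125
  [2.25→3.25]: (82.8+59.2)/2 × 1 = 71.0
  [3.25→3.75]: (59.2+50.1)/2 × 0.5 = 27.325
  [3.75→4.75]: (50.1+35.8)/2 × 1 = 42.95
  [4.75→6.75]: (35.8+18.3)/2 × 2 = 54.1
  Sum = 483.0875 µg/L·h

AUC = 483 µg/L·h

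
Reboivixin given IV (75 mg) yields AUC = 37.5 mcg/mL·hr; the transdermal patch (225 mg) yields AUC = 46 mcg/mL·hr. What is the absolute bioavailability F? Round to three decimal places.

F = 0.409

F = (AUC_ev / D_ev) / (AUC_iv / D_iv)
  = (46/225) / (37.5/75)
  = 0.204444 / 0.5 = 0.4089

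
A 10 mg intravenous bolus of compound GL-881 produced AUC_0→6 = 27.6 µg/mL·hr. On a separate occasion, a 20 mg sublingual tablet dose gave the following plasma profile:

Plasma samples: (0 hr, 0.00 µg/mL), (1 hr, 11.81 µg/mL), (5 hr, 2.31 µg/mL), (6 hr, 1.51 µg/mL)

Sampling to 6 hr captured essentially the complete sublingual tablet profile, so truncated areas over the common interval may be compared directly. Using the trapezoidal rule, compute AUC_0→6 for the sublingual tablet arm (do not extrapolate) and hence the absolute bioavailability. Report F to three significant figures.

Trapezoidal AUC_0→6 (sublingual tablet):
  [0→1]: (0.00+11.81)/2 × 1 = 5.905
  [1→5]: (11.81+2.31)/2 × 4 = 28.24
  [5→6]: (2.31+1.51)/2 × 1 = 1.91
  Sum = 36.055 µg/mL·hr
F = (AUC_ev/D_ev)/(AUC_iv/D_iv) = (36.055/20)/(27.6/10) = 1.80275/2.76 = 0.6532

F = 0.653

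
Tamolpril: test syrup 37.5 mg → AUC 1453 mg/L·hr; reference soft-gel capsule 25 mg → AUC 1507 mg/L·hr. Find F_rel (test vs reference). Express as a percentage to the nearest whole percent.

F_rel = (AUC_test/D_test) / (AUC_ref/D_ref)
      = (1453/37.5) / (1507/25)
      = 38.7467 / 60.28 = 0.6428 = 64.28%

F_rel = 64%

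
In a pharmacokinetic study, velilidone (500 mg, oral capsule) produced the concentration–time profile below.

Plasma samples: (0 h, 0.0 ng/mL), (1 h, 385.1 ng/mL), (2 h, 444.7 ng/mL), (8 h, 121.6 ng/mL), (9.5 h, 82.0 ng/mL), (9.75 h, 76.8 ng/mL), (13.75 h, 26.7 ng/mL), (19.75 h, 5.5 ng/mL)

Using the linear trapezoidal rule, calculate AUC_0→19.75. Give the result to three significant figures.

AUC = 2780 ng/mL·h

Trapezoidal AUC_0→19.75:
  [0→1]: (0.0+385.1)/2 × 1 = 192.55
  [1→2]: (385.1+444.7)/2 × 1 = 414.9
  [2→8]: (444.7+121.6)/2 × 6 = 1698.9
  [8→9.5]: (121.6+82.0)/2 × 1.5 = 152.7
  [9.5→9.75]: (82.0+76.8)/2 × 0.25 = 19.85
  [9.75→13.75]: (76.8+26.7)/2 × 4 = 207.0
  [13.75→19.75]: (26.7+5.5)/2 × 6 = 96.6
  Sum = 2782.5 ng/mL·h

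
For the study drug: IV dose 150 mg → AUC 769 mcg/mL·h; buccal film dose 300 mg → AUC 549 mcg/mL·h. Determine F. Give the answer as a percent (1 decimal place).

F = (AUC_ev / D_ev) / (AUC_iv / D_iv)
  = (549/300) / (769/150)
  = 1.83 / 5.12667 = 0.3570
  = 35.70%

F = 35.7%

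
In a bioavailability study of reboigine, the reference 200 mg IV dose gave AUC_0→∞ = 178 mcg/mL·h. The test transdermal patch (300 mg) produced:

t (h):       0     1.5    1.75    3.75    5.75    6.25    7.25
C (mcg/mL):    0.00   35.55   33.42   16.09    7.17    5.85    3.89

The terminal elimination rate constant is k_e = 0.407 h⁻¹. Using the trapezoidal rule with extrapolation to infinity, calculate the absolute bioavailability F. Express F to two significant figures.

Trapezoidal AUC_0→7.25 (transdermal patch):
  [0→1.5]: (0.00+35.55)/2 × 1.5 = 26.6625
  [1.5→1.75]: (35.55+33.42)/2 × 0.25 = 8.62125
  [1.75→3.75]: (33.42+16.09)/2 × 2 = 49.51
  [3.75→5.75]: (16.09+7.17)/2 × 2 = 23.26
  [5.75→6.25]: (7.17+5.85)/2 × 0.5 = 3.255
  [6.25→7.25]: (5.85+3.89)/2 × 1 = 4.87
  Sum = 116.17875 mcg/mL·h
Tail: C_last/k_e = 3.89/0.407 = 9.558
AUC_0→∞ (transdermal patch) = 116.17875 + 9.558 = 125.73675 mcg/mL·h
F = (AUC_ev/D_ev)/(AUC_iv/D_iv) = (125.73675/300)/(178/200) = 0.4191225/0.89 = 0.4709

F = 0.47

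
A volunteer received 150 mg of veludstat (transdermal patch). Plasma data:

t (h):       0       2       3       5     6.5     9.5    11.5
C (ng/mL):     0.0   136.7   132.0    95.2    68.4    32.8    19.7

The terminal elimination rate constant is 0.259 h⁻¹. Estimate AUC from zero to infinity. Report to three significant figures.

Trapezoidal AUC_0→11.5:
  [0→2]: (0.0+136.7)/2 × 2 = 136.7
  [2→3]: (136.7+132.0)/2 × 1 = 134.35
  [3→5]: (132.0+95.2)/2 × 2 = 227.2
  [5→6.5]: (95.2+68.4)/2 × 1.5 = 122.7
  [6.5→9.5]: (68.4+32.8)/2 × 3 = 151.8
  [9.5→11.5]: (32.8+19.7)/2 × 2 = 52.5
  Sum = 825.25 ng/mL·h
Extrapolated tail: C_last / k_e = 19.7 / 0.259 = 76.062
AUC_0→∞ = 825.25 + 76.062 = 901.312 ng/mL·h

AUC = 901 ng/mL·h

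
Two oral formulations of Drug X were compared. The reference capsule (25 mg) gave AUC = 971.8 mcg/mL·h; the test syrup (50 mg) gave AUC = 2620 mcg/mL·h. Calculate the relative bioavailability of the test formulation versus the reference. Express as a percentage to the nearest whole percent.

F_rel = (AUC_test/D_test) / (AUC_ref/D_ref)
      = (2620/50) / (971.8/25)
      = 52.4 / 38.872 = 1.3480 = 134.80%

F_rel = 135%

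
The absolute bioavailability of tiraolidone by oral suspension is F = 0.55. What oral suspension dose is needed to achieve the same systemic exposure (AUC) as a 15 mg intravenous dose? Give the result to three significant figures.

D_oral = 27.3 mg

For equal systemic exposure: F × D_ev = D_iv
D_ev = D_iv / F = 15 / 0.55 = 27.2727 mg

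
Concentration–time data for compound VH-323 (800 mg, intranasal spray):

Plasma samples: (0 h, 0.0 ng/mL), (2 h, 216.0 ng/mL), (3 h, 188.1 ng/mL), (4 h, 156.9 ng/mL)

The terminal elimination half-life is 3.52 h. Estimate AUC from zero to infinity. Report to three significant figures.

Trapezoidal AUC_0→4:
  [0→2]: (0.0+216.0)/2 × 2 = 216.0
  [2→3]: (216.0+188.1)/2 × 1 = 202.05
  [3→4]: (188.1+156.9)/2 × 1 = 172.5
  Sum = 590.55 ng/mL·h
k_e = ln2 / t½ = 0.693147 / 3.52 = 0.1969 h^-1
Extrapolated tail: C_last / k_e = 156.9 / 0.1969 = 796.851
AUC_0→∞ = 590.55 + 796.851 = 1387.401 ng/mL·h

AUC = 1390 ng/mL·h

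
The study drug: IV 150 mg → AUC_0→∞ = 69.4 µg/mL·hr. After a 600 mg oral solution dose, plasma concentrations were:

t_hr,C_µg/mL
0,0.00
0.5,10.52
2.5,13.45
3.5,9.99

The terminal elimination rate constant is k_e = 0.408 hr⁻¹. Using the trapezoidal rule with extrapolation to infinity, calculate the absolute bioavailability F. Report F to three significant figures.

F = 0.226

Trapezoidal AUC_0→3.5 (oral solution):
  [0→0.5]: (0.00+10.52)/2 × 0.5 = 2.63
  [0.5→2.5]: (10.52+13.45)/2 × 2 = 23.97
  [2.5→3.5]: (13.45+9.99)/2 × 1 = 11.72
  Sum = 38.32 µg/mL·hr
Tail: C_last/k_e = 9.99/0.408 = 24.485
AUC_0→∞ (oral solution) = 38.32 + 24.485 = 62.805 µg/mL·hr
F = (AUC_ev/D_ev)/(AUC_iv/D_iv) = (62.805/600)/(69.4/150) = 0.104675/0.462667 = 0.2262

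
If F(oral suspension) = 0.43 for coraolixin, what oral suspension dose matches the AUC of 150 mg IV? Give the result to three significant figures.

D_oral = 349 mg

For equal systemic exposure: F × D_ev = D_iv
D_ev = D_iv / F = 150 / 0.43 = 348.837 mg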